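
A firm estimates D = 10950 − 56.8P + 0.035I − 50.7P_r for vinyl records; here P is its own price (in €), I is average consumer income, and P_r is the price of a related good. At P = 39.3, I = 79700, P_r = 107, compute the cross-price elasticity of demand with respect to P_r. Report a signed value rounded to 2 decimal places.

-0.89

At the given values, D = 10950 − 56.8(39.3) + 0.035(79700) − 50.7(107) = 6082.36.
∂D/∂P_r = -50.7.
E = (-50.7) × (107/6082.36) = -0.8919…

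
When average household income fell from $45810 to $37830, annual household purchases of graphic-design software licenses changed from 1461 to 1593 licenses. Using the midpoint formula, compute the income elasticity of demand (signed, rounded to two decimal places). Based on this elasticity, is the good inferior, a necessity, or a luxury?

-0.45; inferior

%ΔQ = (1593 − 1461)/[( 1461 + 1593)/2] = 132/1527 = 0.086444…
%ΔIncome = (37830 − 45810)/[( 45810 + 37830)/2] = -7980/41820 = -0.190817…
E_income = (132/1527) / (-7980/41820) = -0.4530…
E_income < 0 ⇒ inferior good.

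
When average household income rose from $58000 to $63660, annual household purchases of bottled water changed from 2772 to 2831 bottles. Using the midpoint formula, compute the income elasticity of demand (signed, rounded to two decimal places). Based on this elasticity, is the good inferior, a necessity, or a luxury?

%ΔQ = (2831 − 2772)/[( 2772 + 2831)/2] = 59/2801.5 = 0.021060…
%ΔIncome = (63660 − 58000)/[( 58000 + 63660)/2] = 5660/60830 = 0.093046…
E_income = (59/2801.5) / (5660/60830) = 0.2263…
0 < E_income < 1 ⇒ normal good, necessity.

0.23; necessity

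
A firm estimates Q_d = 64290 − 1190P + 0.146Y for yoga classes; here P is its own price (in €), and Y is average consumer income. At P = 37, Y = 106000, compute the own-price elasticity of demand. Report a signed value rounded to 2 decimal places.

-1.23

At the given values, Q_d = 64290 − 1190(37) + 0.146(106000) = 35736.
∂Q_d/∂P = −1190.
E = (-1190) × (37/35736) = -1.2320…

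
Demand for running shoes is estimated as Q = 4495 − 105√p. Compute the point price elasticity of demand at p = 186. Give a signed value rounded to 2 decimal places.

-0.23

dQ/dp = −105/(2√p) = -3.84949. At p = 186, Q = 3062.99.
Ed = (dQ/dp)·(p/Q) = (-3.84949) × (186/3062.99) = -0.2337…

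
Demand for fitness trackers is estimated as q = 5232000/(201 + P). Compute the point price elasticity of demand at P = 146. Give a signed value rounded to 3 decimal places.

-0.421

dq/dP = −5232000/(201 + P)² = -43.4519. At P = 146, q = 15077.8.
Ed = (dq/dP)·(P/q) = (-43.4519) × (146/15077.8) = -0.42074…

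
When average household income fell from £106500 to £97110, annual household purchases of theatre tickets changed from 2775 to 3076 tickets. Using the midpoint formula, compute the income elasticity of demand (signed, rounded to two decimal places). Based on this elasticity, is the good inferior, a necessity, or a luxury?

-1.12; inferior

%ΔQ = (3076 − 2775)/[( 2775 + 3076)/2] = 301/2925.5 = 0.102888…
%ΔIncome = (97110 − 106500)/[( 106500 + 97110)/2] = -9390/101805 = -0.092235…
E_income = (301/2925.5) / (-9390/101805) = -1.1155…
E_income < 0 ⇒ inferior good.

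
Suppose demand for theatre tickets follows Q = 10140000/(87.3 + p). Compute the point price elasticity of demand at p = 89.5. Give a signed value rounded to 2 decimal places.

-0.51

dQ/dp = −10140000/(87.3 + p)² = -324.394. At p = 89.5, Q = 57352.9.
Ed = (dQ/dp)·(p/Q) = (-324.394) × (89.5/57352.9) = -0.5062…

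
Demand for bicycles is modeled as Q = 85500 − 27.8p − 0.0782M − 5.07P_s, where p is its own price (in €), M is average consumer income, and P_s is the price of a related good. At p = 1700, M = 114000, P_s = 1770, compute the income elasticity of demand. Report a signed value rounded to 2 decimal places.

At the given values, Q = 85500 − 27.8(1700) − 0.0782(114000) − 5.07(1770) = 20351.3.
∂Q/∂M = -0.0782.
E = (-0.0782) × (114000/20351.3) = -0.4380…

-0.44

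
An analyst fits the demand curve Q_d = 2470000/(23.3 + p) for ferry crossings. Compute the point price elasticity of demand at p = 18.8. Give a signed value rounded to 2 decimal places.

dQ_d/dp = −2470000/(23.3 + p)² = -1393.58. At p = 18.8, Q_d = 58669.8.
Ed = (dQ_d/dp)·(p/Q_d) = (-1393.58) × (18.8/58669.8) = -0.4465…

-0.45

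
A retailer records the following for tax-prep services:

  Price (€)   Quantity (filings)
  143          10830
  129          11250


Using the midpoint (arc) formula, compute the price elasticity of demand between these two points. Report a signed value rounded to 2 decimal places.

%ΔQ = (11250 − 10830) / [(10830 + 11250)/2] = 420/11040 = 0.038043…
%ΔP = (129 − 143) / [(143 + 129)/2] = -14/136 = -0.102941…
Arc Ed = %ΔQ / %ΔP = (420/11040) / (-14/136) = -0.3695…

-0.37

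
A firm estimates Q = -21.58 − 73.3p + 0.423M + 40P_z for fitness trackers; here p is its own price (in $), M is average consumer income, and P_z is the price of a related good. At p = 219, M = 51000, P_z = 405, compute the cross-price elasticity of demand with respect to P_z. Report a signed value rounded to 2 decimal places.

At the given values, Q = -21.58 − 73.3(219) + 0.423(51000) + 40(405) = 21698.72.
∂Q/∂P_z = 40.
E = (40) × (405/21698.72) = 0.7465…

0.75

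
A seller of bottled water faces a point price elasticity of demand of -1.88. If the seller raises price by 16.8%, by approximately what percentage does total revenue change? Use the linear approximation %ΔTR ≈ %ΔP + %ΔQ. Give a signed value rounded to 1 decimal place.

-14.8%

%ΔQ ≈ Ed × %ΔP = (-1.88) × (+16.8%) = -31.5840%
%ΔTR ≈ %ΔP + %ΔQ = (+16.8%) + (-31.5840%) = -14.7840%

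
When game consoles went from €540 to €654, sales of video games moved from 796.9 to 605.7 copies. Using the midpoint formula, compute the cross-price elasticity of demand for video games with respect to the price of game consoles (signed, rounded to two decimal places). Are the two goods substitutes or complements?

%ΔQ_{video games} = (605.7 − 796.9)/avg = -191.2/701.3 = -0.272636…
%ΔP_{game consoles} = (654 − 540)/avg = 114/597 = 0.190954…
E_cross = (-191.2/701.3) / (114/597) = -1.4277…
E_cross < 0 ⇒ the goods are complements.

-1.43; complements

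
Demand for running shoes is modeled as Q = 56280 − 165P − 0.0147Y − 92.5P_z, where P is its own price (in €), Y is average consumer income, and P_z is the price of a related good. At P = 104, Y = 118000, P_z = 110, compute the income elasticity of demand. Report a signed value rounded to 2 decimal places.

-0.06

At the given values, Q = 56280 − 165(104) − 0.0147(118000) − 92.5(110) = 27210.4.
∂Q/∂Y = -0.0147.
E = (-0.0147) × (118000/27210.4) = -0.0637…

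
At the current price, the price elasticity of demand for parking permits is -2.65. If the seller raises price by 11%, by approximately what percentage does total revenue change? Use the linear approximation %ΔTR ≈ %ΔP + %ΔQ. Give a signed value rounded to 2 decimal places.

-18.15%

%ΔQ ≈ Ed × %ΔP = (-2.65) × (+11%) = -29.1500%
%ΔTR ≈ %ΔP + %ΔQ = (+11%) + (-29.1500%) = -18.1500%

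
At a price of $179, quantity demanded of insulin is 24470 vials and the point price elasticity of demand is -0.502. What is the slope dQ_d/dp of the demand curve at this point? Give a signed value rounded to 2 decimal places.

Ed = (dQ_d/dp)·(p/Q_d) ⇒ dQ_d/dp = Ed·Q_d/p = (-0.502)·24470/179 = -68.6253…

-68.63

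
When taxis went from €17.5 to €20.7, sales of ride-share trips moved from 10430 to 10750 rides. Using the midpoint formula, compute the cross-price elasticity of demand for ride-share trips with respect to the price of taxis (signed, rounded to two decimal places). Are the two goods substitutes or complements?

0.18; substitutes

%ΔQ_{ride-share trips} = (10750 − 10430)/avg = 320/10590 = 0.030217…
%ΔP_{taxis} = (20.7 − 17.5)/avg = 3.2/19.1 = 0.167539…
E_cross = (320/10590) / (3.2/19.1) = 0.1803…
E_cross > 0 ⇒ the goods are substitutes.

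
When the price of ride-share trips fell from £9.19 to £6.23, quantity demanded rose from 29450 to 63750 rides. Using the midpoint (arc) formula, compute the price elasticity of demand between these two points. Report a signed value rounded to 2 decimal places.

%ΔQ = (63750 − 29450) / [(29450 + 63750)/2] = 34300/46600 = 0.736051…
%ΔP = (6.23 − 9.19) / [(9.19 + 6.23)/2] = -2.96/7.71 = -0.383916…
Arc Ed = %ΔQ / %ΔP = (34300/46600) / (-2.96/7.71) = -1.9172…

-1.92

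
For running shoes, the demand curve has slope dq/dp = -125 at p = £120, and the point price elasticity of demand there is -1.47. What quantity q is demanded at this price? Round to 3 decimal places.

Ed = (dq/dp)·(p/q) ⇒ q = (dq/dp)·p/Ed = (-125)·120/(-1.47) = 10204.08163…

10204.082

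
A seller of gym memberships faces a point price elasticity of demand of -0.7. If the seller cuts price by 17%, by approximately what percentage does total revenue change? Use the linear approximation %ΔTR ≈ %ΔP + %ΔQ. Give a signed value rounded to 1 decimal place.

-5.1%

%ΔQ ≈ Ed × %ΔP = (-0.7) × (-17%) = +11.9000%
%ΔTR ≈ %ΔP + %ΔQ = (-17%) + (+11.9000%) = -5.1000%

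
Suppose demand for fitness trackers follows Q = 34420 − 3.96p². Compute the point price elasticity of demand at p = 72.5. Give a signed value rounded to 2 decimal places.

dQ/dp = −2·3.96·p = -574.2. At p = 72.5, Q = 13605.25.
Ed = (dQ/dp)·(p/Q) = (-574.2) × (72.5/13605.25) = -3.0598…

-3.06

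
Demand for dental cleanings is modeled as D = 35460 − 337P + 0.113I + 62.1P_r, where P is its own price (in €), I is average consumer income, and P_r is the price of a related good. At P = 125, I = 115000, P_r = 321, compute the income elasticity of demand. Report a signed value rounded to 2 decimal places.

0.49

At the given values, D = 35460 − 337(125) + 0.113(115000) + 62.1(321) = 26264.1.
∂D/∂I = 0.113.
E = (0.113) × (115000/26264.1) = 0.4947…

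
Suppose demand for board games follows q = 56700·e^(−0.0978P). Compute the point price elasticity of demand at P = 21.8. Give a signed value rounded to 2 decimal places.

-2.13

dq/dP = −0.0978·q = -657.641. At P = 21.8, q = 6724.34.
Ed = (dq/dP)·(P/q) = (-657.641) × (21.8/6724.34) = -2.1320…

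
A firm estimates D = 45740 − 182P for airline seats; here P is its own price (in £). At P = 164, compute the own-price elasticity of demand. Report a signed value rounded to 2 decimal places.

At the given values, D = 45740 − 182(164) = 15892.
∂D/∂P = −182.
E = (-182) × (164/15892) = -1.8781…

-1.88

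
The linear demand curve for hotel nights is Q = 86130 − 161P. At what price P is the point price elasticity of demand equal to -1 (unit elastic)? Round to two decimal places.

Ed = −161P/(86130 − 161P). Set this equal to -1:
161P = 1·(86130 − 161P) ⇒ 161P(1 + 1) = 1·86130
P = 1·86130 / (161·2) = 267.4844…

267.48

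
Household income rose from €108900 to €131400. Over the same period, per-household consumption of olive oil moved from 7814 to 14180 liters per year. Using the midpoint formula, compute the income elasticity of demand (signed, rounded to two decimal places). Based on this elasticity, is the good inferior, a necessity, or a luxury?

%ΔQ = (14180 − 7814)/[( 7814 + 14180)/2] = 6366/10997 = 0.578885…
%ΔIncome = (131400 − 108900)/[( 108900 + 131400)/2] = 22500/120150 = 0.187265…
E_income = (6366/10997) / (22500/120150) = 3.0912…
E_income > 1 ⇒ normal good, luxury.

3.09; luxury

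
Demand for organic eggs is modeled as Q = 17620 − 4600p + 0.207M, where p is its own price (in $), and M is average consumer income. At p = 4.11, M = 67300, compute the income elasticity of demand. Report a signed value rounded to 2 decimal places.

At the given values, Q = 17620 − 4600(4.11) + 0.207(67300) = 12645.1.
∂Q/∂M = 0.207.
E = (0.207) × (67300/12645.1) = 1.1016…

1.10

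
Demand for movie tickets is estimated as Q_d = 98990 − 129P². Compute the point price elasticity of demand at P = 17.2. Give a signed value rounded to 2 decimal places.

-1.25

dQ_d/dP = −2·129·P = -4437.6. At P = 17.2, Q_d = 60826.64.
Ed = (dQ_d/dP)·(P/Q_d) = (-4437.6) × (17.2/60826.64) = -1.2548…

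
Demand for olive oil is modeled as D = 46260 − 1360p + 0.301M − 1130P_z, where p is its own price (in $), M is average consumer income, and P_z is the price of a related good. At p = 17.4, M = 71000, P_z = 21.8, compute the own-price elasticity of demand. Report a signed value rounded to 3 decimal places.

-1.224

At the given values, D = 46260 − 1360(17.4) + 0.301(71000) − 1130(21.8) = 19333.
∂D/∂p = −1360.
E = (-1360) × (17.4/19333) = -1.22402…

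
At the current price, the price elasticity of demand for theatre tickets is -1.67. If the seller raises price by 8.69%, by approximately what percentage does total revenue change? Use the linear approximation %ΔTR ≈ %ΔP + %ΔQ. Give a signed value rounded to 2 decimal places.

-5.82%

%ΔQ ≈ Ed × %ΔP = (-1.67) × (+8.69%) = -14.5123%
%ΔTR ≈ %ΔP + %ΔQ = (+8.69%) + (-14.5123%) = -5.8223%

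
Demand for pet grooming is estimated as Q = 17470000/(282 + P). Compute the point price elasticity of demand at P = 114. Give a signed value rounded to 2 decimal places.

-0.29

dQ/dP = −17470000/(282 + P)² = -111.404. At P = 114, Q = 44116.2.
Ed = (dQ/dP)·(P/Q) = (-111.404) × (114/44116.2) = -0.2878…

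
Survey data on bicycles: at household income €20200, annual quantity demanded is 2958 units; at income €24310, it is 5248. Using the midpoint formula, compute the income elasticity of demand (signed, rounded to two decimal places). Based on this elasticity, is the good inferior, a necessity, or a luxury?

%ΔQ = (5248 − 2958)/[( 2958 + 5248)/2] = 2290/4103 = 0.558128…
%ΔIncome = (24310 − 20200)/[( 20200 + 24310)/2] = 4110/22255 = 0.184677…
E_income = (2290/4103) / (4110/22255) = 3.0221…
E_income > 1 ⇒ normal good, luxury.

3.02; luxury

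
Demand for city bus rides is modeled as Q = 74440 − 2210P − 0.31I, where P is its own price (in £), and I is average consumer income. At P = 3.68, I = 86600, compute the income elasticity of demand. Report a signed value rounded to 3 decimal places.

At the given values, Q = 74440 − 2210(3.68) − 0.31(86600) = 39461.2.
∂Q/∂I = -0.31.
E = (-0.31) × (86600/39461.2) = -0.68031…

-0.680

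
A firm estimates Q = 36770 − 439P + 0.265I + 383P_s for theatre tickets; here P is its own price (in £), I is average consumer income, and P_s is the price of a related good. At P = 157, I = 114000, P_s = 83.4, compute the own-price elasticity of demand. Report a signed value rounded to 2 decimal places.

At the given values, Q = 36770 − 439(157) + 0.265(114000) + 383(83.4) = 29999.2.
∂Q/∂P = −439.
E = (-439) × (157/29999.2) = -2.2974…

-2.30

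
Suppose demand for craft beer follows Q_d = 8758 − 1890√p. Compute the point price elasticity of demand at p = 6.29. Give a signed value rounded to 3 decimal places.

-0.590

dQ_d/dp = −1890/(2√p) = -376.796. At p = 6.29, Q_d = 4017.9.
Ed = (dQ_d/dp)·(p/Q_d) = (-376.796) × (6.29/4017.9) = -0.58987…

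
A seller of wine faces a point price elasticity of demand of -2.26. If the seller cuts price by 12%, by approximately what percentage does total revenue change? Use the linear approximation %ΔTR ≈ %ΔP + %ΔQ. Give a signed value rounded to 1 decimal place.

+15.1%

%ΔQ ≈ Ed × %ΔP = (-2.26) × (-12%) = +27.1200%
%ΔTR ≈ %ΔP + %ΔQ = (-12%) + (+27.1200%) = +15.1200%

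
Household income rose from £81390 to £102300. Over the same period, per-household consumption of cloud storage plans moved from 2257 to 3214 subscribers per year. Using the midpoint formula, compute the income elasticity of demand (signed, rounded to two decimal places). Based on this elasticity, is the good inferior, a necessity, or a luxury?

%ΔQ = (3214 − 2257)/[( 2257 + 3214)/2] = 957/2735.5 = 0.349844…
%ΔIncome = (102300 − 81390)/[( 81390 + 102300)/2] = 20910/91845 = 0.227666…
E_income = (957/2735.5) / (20910/91845) = 1.5366…
E_income > 1 ⇒ normal good, luxury.

1.54; luxury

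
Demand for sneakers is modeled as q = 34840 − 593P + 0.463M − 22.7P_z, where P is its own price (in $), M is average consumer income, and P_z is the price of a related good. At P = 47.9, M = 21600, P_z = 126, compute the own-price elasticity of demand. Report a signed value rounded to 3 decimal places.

-2.092

At the given values, q = 34840 − 593(47.9) + 0.463(21600) − 22.7(126) = 13575.9.
∂q/∂P = −593.
E = (-593) × (47.9/13575.9) = -2.09228…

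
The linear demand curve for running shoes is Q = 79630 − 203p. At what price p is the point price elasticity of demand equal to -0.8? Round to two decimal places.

174.34

Ed = −203p/(79630 − 203p). Set this equal to -0.8:
203p = 0.8·(79630 − 203p) ⇒ 203p(1 + 0.8) = 0.8·79630
p = 0.8·79630 / (203·1.8) = 174.3404…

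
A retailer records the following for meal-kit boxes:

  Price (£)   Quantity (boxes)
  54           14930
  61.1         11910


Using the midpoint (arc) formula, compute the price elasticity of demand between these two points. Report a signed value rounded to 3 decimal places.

%ΔQ = (11910 − 14930) / [(14930 + 11910)/2] = -3020/13420 = -0.225037…
%ΔP = (61.1 − 54) / [(54 + 61.1)/2] = 7.1/57.55 = 0.123370…
Arc Ed = %ΔQ / %ΔP = (-3020/13420) / (7.1/57.55) = -1.82406…

-1.824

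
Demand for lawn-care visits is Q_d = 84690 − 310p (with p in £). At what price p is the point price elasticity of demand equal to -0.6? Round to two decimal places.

102.45

Ed = −310p/(84690 − 310p). Set this equal to -0.6:
310p = 0.6·(84690 − 310p) ⇒ 310p(1 + 0.6) = 0.6·84690
p = 0.6·84690 / (310·1.6) = 102.4475…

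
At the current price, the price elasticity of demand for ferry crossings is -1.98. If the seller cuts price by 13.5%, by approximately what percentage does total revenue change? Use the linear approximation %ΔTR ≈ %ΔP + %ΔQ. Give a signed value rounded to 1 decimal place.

%ΔQ ≈ Ed × %ΔP = (-1.98) × (-13.5%) = +26.7300%
%ΔTR ≈ %ΔP + %ΔQ = (-13.5%) + (+26.7300%) = +13.2300%

+13.2%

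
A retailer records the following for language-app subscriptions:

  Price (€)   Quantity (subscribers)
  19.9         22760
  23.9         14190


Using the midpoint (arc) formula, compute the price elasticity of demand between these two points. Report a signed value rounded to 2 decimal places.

-2.54

%ΔQ = (14190 − 22760) / [(22760 + 14190)/2] = -8570/18475 = -0.463870…
%ΔP = (23.9 − 19.9) / [(19.9 + 23.9)/2] = 4/21.9 = 0.182648…
Arc Ed = %ΔQ / %ΔP = (-8570/18475) / (4/21.9) = -2.5396…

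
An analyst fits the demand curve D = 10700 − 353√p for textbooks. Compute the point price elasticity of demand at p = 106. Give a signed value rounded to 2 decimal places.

-0.26

dD/dp = −353/(2√p) = -17.1432. At p = 106, D = 7065.64.
Ed = (dD/dp)·(p/D) = (-17.1432) × (106/7065.64) = -0.2571…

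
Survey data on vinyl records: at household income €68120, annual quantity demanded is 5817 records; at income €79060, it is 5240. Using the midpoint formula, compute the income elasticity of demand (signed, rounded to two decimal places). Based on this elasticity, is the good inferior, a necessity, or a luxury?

-0.70; inferior

%ΔQ = (5240 − 5817)/[( 5817 + 5240)/2] = -577/5528.5 = -0.104368…
%ΔIncome = (79060 − 68120)/[( 68120 + 79060)/2] = 10940/73590 = 0.148661…
E_income = (-577/5528.5) / (10940/73590) = -0.7020…
E_income < 0 ⇒ inferior good.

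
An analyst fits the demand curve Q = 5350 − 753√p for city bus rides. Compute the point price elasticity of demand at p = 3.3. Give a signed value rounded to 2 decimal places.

-0.17

dQ/dp = −753/(2√p) = -207.256. At p = 3.3, Q = 3982.11.
Ed = (dQ/dp)·(p/Q) = (-207.256) × (3.3/3982.11) = -0.1717…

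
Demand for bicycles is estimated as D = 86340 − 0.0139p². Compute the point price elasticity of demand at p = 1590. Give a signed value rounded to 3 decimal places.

-1.373

dD/dp = −2·0.0139·p = -44.202. At p = 1590, D = 51199.41.
Ed = (dD/dp)·(p/D) = (-44.202) × (1590/51199.41) = -1.37269…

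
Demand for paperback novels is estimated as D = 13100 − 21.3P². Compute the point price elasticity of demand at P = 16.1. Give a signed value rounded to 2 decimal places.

-1.46

dD/dP = −2·21.3·P = -685.86. At P = 16.1, D = 7578.827.
Ed = (dD/dP)·(P/D) = (-685.86) × (16.1/7578.827) = -1.4569…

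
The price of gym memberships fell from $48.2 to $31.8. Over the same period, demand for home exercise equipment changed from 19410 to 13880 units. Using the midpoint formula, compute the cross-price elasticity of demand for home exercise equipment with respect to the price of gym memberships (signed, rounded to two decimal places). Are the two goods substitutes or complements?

0.81; substitutes

%ΔQ_{home exercise equipment} = (13880 − 19410)/avg = -5530/16645 = -0.332231…
%ΔP_{gym memberships} = (31.8 − 48.2)/avg = -16.4/40 = -0.41
E_cross = (-5530/16645) / (-16.4/40) = 0.8103…
E_cross > 0 ⇒ the goods are substitutes.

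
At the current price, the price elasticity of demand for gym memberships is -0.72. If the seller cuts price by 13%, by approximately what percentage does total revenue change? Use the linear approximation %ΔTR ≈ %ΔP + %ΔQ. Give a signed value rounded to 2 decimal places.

-3.64%

%ΔQ ≈ Ed × %ΔP = (-0.72) × (-13%) = +9.3600%
%ΔTR ≈ %ΔP + %ΔQ = (-13%) + (+9.3600%) = -3.6400%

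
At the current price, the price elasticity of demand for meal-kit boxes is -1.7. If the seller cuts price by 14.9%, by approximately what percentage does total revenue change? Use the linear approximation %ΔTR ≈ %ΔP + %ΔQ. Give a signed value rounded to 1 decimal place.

+10.4%

%ΔQ ≈ Ed × %ΔP = (-1.7) × (-14.9%) = +25.3300%
%ΔTR ≈ %ΔP + %ΔQ = (-14.9%) + (+25.3300%) = +10.4300%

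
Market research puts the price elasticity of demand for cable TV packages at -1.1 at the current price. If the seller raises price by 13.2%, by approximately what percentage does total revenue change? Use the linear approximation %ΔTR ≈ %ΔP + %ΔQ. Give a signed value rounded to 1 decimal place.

%ΔQ ≈ Ed × %ΔP = (-1.1) × (+13.2%) = -14.5200%
%ΔTR ≈ %ΔP + %ΔQ = (+13.2%) + (-14.5200%) = -1.3200%

-1.3%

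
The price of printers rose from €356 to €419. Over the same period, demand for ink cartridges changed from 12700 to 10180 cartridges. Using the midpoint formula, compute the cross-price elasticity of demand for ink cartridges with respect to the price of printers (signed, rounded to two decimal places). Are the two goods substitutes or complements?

%ΔQ_{ink cartridges} = (10180 − 12700)/avg = -2520/11440 = -0.220279…
%ΔP_{printers} = (419 − 356)/avg = 63/387.5 = 0.162580…
E_cross = (-2520/11440) / (63/387.5) = -1.3548…
E_cross < 0 ⇒ the goods are complements.

-1.35; complements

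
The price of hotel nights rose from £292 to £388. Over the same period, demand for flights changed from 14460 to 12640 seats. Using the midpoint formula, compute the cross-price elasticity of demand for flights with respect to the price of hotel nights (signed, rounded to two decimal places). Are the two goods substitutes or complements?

-0.48; complements

%ΔQ_{flights} = (12640 − 14460)/avg = -1820/13550 = -0.134317…
%ΔP_{hotel nights} = (388 − 292)/avg = 96/340 = 0.282352…
E_cross = (-1820/13550) / (96/340) = -0.4757…
E_cross < 0 ⇒ the goods are complements.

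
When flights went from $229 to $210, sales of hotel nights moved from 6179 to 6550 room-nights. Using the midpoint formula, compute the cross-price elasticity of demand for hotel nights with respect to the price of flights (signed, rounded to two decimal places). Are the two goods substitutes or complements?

%ΔQ_{hotel nights} = (6550 − 6179)/avg = 371/6364.5 = 0.058292…
%ΔP_{flights} = (210 − 229)/avg = -19/219.5 = -0.086560…
E_cross = (371/6364.5) / (-19/219.5) = -0.6734…
E_cross < 0 ⇒ the goods are complements.

-0.67; complements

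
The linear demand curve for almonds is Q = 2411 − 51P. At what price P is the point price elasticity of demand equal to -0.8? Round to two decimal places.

21.01

Ed = −51P/(2411 − 51P). Set this equal to -0.8:
51P = 0.8·(2411 − 51P) ⇒ 51P(1 + 0.8) = 0.8·2411
P = 0.8·2411 / (51·1.8) = 21.0108…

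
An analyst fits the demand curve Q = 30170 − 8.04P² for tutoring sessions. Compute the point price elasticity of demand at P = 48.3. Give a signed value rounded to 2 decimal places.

-3.29

dQ/dP = −2·8.04·P = -776.664. At P = 48.3, Q = 11413.5644.
Ed = (dQ/dP)·(P/Q) = (-776.664) × (48.3/11413.5644) = -3.2866…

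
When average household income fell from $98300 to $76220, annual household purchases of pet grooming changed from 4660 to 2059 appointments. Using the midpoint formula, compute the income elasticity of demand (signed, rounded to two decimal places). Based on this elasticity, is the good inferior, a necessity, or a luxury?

3.06; luxury

%ΔQ = (2059 − 4660)/[( 4660 + 2059)/2] = -2601/3359.5 = -0.774222…
%ΔIncome = (76220 − 98300)/[( 98300 + 76220)/2] = -22080/87260 = -0.253036…
E_income = (-2601/3359.5) / (-22080/87260) = 3.0597…
E_income > 1 ⇒ normal good, luxury.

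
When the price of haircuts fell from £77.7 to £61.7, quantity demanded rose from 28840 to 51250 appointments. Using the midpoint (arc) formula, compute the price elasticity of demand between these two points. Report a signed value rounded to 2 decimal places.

%ΔQ = (51250 − 28840) / [(28840 + 51250)/2] = 22410/40045 = 0.559620…
%ΔP = (61.7 − 77.7) / [(77.7 + 61.7)/2] = -16/69.7 = -0.229555…
Arc Ed = %ΔQ / %ΔP = (22410/40045) / (-16/69.7) = -2.4378…

-2.44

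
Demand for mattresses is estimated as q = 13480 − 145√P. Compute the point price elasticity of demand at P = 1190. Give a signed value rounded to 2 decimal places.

dq/dP = −145/(2√P) = -2.10167. At P = 1190, q = 8478.03.
Ed = (dq/dP)·(P/q) = (-2.10167) × (1190/8478.03) = -0.2949…

-0.29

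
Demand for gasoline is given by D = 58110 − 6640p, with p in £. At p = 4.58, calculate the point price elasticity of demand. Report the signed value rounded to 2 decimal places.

dD/dp = −6640. At p = 4.58, D = 58110 − 6640(4.58) = 27698.8.
Ed = (dD/dp)·(p/D) = −6640 × (4.58/27698.8) = -1.0979…

-1.10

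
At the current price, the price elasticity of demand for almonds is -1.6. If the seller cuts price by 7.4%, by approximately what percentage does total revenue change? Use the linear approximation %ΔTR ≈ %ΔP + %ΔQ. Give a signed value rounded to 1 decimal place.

+4.4%

%ΔQ ≈ Ed × %ΔP = (-1.6) × (-7.4%) = +11.8400%
%ΔTR ≈ %ΔP + %ΔQ = (-7.4%) + (+11.8400%) = +4.4400%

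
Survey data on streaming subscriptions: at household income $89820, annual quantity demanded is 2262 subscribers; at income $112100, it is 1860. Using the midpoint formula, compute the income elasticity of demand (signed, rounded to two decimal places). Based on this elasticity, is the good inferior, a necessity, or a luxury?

%ΔQ = (1860 − 2262)/[( 2262 + 1860)/2] = -402/2061 = -0.195050…
%ΔIncome = (112100 − 89820)/[( 89820 + 112100)/2] = 22280/100960 = 0.220681…
E_income = (-402/2061) / (22280/100960) = -0.8838…
E_income < 0 ⇒ inferior good.

-0.88; inferior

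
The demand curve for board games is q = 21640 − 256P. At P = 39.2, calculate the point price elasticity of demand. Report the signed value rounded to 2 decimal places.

dq/dP = −256. At P = 39.2, q = 21640 − 256(39.2) = 11604.8.
Ed = (dq/dP)·(P/q) = −256 × (39.2/11604.8) = -0.8647…

-0.86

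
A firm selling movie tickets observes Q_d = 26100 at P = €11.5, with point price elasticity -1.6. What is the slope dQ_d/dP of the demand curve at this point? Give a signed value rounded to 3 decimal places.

Ed = (dQ_d/dP)·(P/Q_d) ⇒ dQ_d/dP = Ed·Q_d/P = (-1.6)·26100/11.5 = -3631.30434…

-3631.304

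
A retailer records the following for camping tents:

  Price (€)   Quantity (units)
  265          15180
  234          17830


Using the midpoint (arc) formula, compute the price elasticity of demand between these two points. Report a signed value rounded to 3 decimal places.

%ΔQ = (17830 − 15180) / [(15180 + 17830)/2] = 2650/16505 = 0.160557…
%ΔP = (234 − 265) / [(265 + 234)/2] = -31/249.5 = -0.124248…
Arc Ed = %ΔQ / %ΔP = (2650/16505) / (-31/249.5) = -1.29222…

-1.292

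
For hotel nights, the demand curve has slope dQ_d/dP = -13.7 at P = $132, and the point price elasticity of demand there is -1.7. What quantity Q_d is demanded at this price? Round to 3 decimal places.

Ed = (dQ_d/dP)·(P/Q_d) ⇒ Q_d = (dQ_d/dP)·P/Ed = (-13.7)·132/(-1.7) = 1063.76470…

1063.765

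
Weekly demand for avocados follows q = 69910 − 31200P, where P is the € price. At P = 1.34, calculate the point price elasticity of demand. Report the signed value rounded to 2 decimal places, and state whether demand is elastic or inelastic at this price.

-1.49; elastic

dq/dP = −31200. At P = 1.34, q = 69910 − 31200(1.34) = 28102.
Ed = (dq/dP)·(P/q) = −31200 × (1.34/28102) = -1.4877…
|Ed| = 1.49 > 1, so demand is elastic.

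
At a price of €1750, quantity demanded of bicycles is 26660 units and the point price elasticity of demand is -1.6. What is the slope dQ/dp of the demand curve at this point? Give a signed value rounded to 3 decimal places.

-24.375

Ed = (dQ/dp)·(p/Q) ⇒ dQ/dp = Ed·Q/p = (-1.6)·26660/1750 = -24.37485…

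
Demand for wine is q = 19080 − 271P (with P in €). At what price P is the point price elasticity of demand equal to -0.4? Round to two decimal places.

20.12

Ed = −271P/(19080 − 271P). Set this equal to -0.4:
271P = 0.4·(19080 − 271P) ⇒ 271P(1 + 0.4) = 0.4·19080
P = 0.4·19080 / (271·1.4) = 20.1159…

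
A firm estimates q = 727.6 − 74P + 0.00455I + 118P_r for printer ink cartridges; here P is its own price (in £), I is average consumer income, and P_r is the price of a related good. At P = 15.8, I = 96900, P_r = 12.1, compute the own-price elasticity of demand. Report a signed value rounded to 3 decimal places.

At the given values, q = 727.6 − 74(15.8) + 0.00455(96900) + 118(12.1) = 1427.095.
∂q/∂P = −74.
E = (-74) × (15.8/1427.095) = -0.81928…

-0.819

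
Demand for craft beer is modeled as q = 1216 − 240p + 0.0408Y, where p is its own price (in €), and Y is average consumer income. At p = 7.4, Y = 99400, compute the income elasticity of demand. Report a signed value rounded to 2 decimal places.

At the given values, q = 1216 − 240(7.4) + 0.0408(99400) = 3495.52.
∂q/∂Y = 0.0408.
E = (0.0408) × (99400/3495.52) = 1.1602…

1.16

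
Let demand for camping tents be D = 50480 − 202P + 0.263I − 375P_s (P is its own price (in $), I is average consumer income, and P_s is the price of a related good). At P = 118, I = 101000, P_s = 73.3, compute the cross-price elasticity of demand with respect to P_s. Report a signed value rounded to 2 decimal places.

At the given values, D = 50480 − 202(118) + 0.263(101000) − 375(73.3) = 25719.5.
∂D/∂P_s = -375.
E = (-375) × (73.3/25719.5) = -1.0687…

-1.07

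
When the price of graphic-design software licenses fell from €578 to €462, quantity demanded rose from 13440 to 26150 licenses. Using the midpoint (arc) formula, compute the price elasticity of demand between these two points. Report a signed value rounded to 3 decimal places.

%ΔQ = (26150 − 13440) / [(13440 + 26150)/2] = 12710/19795 = 0.642081…
%ΔP = (462 − 578) / [(578 + 462)/2] = -116/520 = -0.223076…
Arc Ed = %ΔQ / %ΔP = (12710/19795) / (-116/520) = -2.87829…

-2.878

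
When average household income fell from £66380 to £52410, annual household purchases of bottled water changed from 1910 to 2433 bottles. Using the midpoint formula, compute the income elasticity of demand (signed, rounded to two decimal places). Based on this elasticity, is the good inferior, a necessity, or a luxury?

-1.02; inferior

%ΔQ = (2433 − 1910)/[( 1910 + 2433)/2] = 523/2171.5 = 0.240847…
%ΔIncome = (52410 − 66380)/[( 66380 + 52410)/2] = -13970/59395 = -0.235204…
E_income = (523/2171.5) / (-13970/59395) = -1.0239…
E_income < 0 ⇒ inferior good.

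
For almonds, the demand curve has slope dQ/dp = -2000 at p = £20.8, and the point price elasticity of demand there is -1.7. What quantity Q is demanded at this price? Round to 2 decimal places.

24470.59

Ed = (dQ/dp)·(p/Q) ⇒ Q = (dQ/dp)·p/Ed = (-2000)·20.8/(-1.7) = 24470.5882…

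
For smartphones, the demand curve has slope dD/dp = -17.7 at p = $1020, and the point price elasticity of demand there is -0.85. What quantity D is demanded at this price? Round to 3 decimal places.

Ed = (dD/dp)·(p/D) ⇒ D = (dD/dp)·p/Ed = (-17.7)·1020/(-0.85) = 21240

21240.000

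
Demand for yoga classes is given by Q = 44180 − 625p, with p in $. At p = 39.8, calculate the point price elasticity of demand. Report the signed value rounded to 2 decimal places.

-1.29

dQ/dp = −625. At p = 39.8, Q = 44180 − 625(39.8) = 19305.
Ed = (dQ/dp)·(p/Q) = −625 × (39.8/19305) = -1.2885…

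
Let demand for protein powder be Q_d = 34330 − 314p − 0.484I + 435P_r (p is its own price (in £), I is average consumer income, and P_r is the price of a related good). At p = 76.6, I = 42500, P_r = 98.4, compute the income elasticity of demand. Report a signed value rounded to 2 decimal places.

-0.63

At the given values, Q_d = 34330 − 314(76.6) − 0.484(42500) + 435(98.4) = 32511.6.
∂Q_d/∂I = -0.484.
E = (-0.484) × (42500/32511.6) = -0.6326…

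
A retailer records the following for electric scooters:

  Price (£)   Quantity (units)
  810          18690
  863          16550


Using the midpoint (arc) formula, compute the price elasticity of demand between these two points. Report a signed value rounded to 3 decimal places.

-1.917

%ΔQ = (16550 − 18690) / [(18690 + 16550)/2] = -2140/17620 = -0.121452…
%ΔP = (863 − 810) / [(810 + 863)/2] = 53/836.5 = 0.063359…
Arc Ed = %ΔQ / %ΔP = (-2140/17620) / (53/836.5) = -1.91689…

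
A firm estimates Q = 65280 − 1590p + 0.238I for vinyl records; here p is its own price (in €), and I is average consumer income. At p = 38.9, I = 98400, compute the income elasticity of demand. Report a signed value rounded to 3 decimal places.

0.872

At the given values, Q = 65280 − 1590(38.9) + 0.238(98400) = 26848.2.
∂Q/∂I = 0.238.
E = (0.238) × (98400/26848.2) = 0.87228…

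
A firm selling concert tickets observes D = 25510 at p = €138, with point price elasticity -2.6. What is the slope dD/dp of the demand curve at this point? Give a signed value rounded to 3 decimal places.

-480.623

Ed = (dD/dp)·(p/D) ⇒ dD/dp = Ed·D/p = (-2.6)·25510/138 = -480.62318…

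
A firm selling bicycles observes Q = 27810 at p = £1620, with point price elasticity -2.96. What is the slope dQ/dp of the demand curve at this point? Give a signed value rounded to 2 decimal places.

-50.81

Ed = (dQ/dp)·(p/Q) ⇒ dQ/dp = Ed·Q/p = (-2.96)·27810/1620 = -50.8133…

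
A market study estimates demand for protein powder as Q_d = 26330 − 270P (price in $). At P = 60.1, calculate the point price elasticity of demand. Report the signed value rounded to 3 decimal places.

dQ_d/dP = −270. At P = 60.1, Q_d = 26330 − 270(60.1) = 10103.
Ed = (dQ_d/dP)·(P/Q_d) = −270 × (60.1/10103) = -1.60615…

-1.606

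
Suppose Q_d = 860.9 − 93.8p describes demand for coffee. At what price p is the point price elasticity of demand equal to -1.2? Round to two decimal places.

5.01

Ed = −93.8p/(860.9 − 93.8p). Set this equal to -1.2:
93.8p = 1.2·(860.9 − 93.8p) ⇒ 93.8p(1 + 1.2) = 1.2·860.9
p = 1.2·860.9 / (93.8·2.2) = 5.0062…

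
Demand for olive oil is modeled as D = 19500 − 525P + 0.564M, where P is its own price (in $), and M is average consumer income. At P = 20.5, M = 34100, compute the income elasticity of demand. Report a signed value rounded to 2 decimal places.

At the given values, D = 19500 − 525(20.5) + 0.564(34100) = 27969.9.
∂D/∂M = 0.564.
E = (0.564) × (34100/27969.9) = 0.6876…

0.69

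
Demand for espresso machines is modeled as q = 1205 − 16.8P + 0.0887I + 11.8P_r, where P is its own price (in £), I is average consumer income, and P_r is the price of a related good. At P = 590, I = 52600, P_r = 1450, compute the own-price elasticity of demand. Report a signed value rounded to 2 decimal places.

-0.76

At the given values, q = 1205 − 16.8(590) + 0.0887(52600) + 11.8(1450) = 13068.62.
∂q/∂P = −16.8.
E = (-16.8) × (590/13068.62) = -0.7584…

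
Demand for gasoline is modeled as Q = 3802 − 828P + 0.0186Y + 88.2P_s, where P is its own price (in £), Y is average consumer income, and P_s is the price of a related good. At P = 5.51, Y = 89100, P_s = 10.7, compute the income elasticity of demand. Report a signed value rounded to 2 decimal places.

At the given values, Q = 3802 − 828(5.51) + 0.0186(89100) + 88.2(10.7) = 1840.72.
∂Q/∂Y = 0.0186.
E = (0.0186) × (89100/1840.72) = 0.9003…

0.90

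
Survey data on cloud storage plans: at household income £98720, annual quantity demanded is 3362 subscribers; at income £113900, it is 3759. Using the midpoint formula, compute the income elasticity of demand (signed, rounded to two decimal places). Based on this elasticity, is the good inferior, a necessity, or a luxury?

%ΔQ = (3759 − 3362)/[( 3362 + 3759)/2] = 397/3560.5 = 0.111501…
%ΔIncome = (113900 − 98720)/[( 98720 + 113900)/2] = 15180/106310 = 0.142789…
E_income = (397/3560.5) / (15180/106310) = 0.7808…
0 < E_income < 1 ⇒ normal good, necessity.

0.78; necessity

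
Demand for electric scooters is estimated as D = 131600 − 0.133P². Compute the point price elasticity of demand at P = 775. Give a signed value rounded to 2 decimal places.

dD/dP = −2·0.133·P = -206.15. At P = 775, D = 51716.875.
Ed = (dD/dP)·(P/D) = (-206.15) × (775/51716.875) = -3.0892…

-3.09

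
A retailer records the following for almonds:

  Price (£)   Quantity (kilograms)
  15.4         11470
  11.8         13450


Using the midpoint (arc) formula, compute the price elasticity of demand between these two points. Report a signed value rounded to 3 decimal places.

-0.600

%ΔQ = (13450 − 11470) / [(11470 + 13450)/2] = 1980/12460 = 0.158908…
%ΔP = (11.8 − 15.4) / [(15.4 + 11.8)/2] = -3.6/13.6 = -0.264705…
Arc Ed = %ΔQ / %ΔP = (1980/12460) / (-3.6/13.6) = -0.60032…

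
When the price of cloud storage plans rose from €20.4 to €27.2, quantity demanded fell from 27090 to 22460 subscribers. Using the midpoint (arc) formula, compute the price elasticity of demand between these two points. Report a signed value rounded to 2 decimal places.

%ΔQ = (22460 − 27090) / [(27090 + 22460)/2] = -4630/24775 = -0.186881…
%ΔP = (27.2 − 20.4) / [(20.4 + 27.2)/2] = 6.8/23.8 = 0.285714…
Arc Ed = %ΔQ / %ΔP = (-4630/24775) / (6.8/23.8) = -0.6540…

-0.65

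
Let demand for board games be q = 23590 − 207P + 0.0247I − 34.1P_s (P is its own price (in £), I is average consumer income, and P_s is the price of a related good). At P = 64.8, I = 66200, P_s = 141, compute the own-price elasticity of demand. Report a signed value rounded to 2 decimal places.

At the given values, q = 23590 − 207(64.8) + 0.0247(66200) − 34.1(141) = 7003.44.
∂q/∂P = −207.
E = (-207) × (64.8/7003.44) = -1.9152…

-1.92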